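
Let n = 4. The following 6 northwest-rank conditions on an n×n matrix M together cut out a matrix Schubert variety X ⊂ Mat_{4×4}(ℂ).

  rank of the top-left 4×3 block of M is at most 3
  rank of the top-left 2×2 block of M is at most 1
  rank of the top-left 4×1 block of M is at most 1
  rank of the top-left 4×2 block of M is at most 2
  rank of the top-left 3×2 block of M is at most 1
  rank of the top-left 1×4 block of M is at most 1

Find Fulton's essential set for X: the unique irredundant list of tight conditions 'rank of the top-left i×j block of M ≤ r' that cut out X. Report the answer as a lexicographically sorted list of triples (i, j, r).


Rank table r_w(4×4) implied by the 6 constraints:

  i=1: 1 1 1 1
  i=2: 1 1 2 2
  i=3: 1 1 2 3
  i=4: 1 2 3 4

reading off 1-entries of Δ²R: w = (1, 3, 4, 2).

1 SE-corner of the 2-cell Rothe diagram gives Ess(w):

[(3, 2, 1)]


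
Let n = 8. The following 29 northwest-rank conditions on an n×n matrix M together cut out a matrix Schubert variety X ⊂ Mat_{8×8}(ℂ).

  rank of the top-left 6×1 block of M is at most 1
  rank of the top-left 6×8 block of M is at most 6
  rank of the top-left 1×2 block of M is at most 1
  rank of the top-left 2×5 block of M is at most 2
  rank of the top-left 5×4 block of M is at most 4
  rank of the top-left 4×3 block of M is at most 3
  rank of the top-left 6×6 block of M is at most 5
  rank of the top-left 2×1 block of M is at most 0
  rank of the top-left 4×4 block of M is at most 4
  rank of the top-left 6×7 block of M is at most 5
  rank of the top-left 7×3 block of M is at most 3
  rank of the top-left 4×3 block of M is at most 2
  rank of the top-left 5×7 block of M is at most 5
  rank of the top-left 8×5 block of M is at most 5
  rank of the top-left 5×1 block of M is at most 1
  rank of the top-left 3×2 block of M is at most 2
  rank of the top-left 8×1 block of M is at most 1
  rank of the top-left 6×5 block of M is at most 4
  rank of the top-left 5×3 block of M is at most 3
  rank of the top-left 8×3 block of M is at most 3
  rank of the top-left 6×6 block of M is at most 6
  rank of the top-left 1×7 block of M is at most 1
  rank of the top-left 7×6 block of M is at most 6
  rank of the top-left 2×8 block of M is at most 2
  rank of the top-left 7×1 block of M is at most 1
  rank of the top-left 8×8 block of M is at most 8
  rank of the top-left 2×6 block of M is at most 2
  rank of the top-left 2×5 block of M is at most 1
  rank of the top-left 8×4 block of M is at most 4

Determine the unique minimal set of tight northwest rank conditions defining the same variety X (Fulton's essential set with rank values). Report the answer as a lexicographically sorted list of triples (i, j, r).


Reconstructing r_w from the 29 given conditions:

  0 1 1 1 1 1 1 1
  0 1 1 1 1 2 2 2
  1 2 2 2 2 3 3 3
  1 2 2 3 3 4 4 4
  1 2 3 4 4 5 5 5
  1 2 3 4 4 5 5 6
  1 2 3 4 5 6 6 7
  1 2 3 4 5 6 7 8

giving w = (2, 6, 1, 4, 3, 8, 5, 7) via Δ²R.

Fulton essential set (5 of the 8 Rothe cells):

[(2, 1, 0), (2, 5, 1), (4, 3, 2), (6, 5, 4), (6, 7, 5)]


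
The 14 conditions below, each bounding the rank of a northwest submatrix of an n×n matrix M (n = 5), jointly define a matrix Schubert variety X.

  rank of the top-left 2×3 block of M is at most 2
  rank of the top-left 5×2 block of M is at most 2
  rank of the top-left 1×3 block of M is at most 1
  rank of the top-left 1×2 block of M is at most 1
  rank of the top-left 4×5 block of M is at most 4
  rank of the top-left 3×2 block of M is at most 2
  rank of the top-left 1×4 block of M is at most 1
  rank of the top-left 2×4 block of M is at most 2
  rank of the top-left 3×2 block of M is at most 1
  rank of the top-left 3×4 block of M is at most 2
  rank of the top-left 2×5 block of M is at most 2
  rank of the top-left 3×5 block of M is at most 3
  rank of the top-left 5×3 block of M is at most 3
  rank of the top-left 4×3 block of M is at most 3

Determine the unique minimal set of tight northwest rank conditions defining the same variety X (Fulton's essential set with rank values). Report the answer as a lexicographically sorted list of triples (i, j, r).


Reconstructing r_w from the 14 given conditions:

  1 1 1 1 1
  1 1 2 2 2
  1 1 2 2 3
  1 2 3 3 4
  1 2 3 4 5

reading off 1-entries of Δ²R: w = (1, 3, 5, 2, 4).

|D(w)|=3, |Ess(w)|=2:

[(3, 2, 1), (3, 4, 2)]


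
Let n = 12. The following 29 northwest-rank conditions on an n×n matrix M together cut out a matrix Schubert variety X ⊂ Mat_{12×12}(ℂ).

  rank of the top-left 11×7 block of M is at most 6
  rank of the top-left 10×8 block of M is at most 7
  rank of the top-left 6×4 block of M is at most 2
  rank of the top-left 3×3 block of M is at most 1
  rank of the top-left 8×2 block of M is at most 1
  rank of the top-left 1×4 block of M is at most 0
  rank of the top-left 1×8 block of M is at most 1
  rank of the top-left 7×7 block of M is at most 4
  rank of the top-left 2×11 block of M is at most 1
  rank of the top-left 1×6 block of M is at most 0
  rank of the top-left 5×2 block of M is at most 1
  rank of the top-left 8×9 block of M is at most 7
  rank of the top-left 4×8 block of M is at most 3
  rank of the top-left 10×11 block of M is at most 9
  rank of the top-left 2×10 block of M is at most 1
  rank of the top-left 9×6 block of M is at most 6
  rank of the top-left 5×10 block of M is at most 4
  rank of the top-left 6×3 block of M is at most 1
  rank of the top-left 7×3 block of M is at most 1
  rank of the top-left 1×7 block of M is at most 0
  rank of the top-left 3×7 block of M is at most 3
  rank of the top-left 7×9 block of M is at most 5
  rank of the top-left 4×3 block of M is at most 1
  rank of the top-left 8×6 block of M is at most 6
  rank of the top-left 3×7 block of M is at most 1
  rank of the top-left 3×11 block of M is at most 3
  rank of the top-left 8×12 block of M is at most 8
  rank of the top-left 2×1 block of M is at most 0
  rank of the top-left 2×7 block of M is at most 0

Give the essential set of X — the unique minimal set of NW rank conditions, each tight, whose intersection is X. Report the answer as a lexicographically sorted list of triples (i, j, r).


Recovering R(i,j) via the rank-extension bound from the 29 conditions:

  R[1]: 0 | 0 | 0 | 0 | 0 | 0 | 0 | 1 | 1 | 1 | 1 | 1
  R[2]: 0 | 0 | 0 | 0 | 0 | 0 | 0 | 1 | 1 | 1 | 1 | 2
  R[3]: 1 | 1 | 1 | 1 | 1 | 1 | 1 | 2 | 2 | 2 | 2 | 3
  R[4]: 1 | 1 | 1 | 2 | 2 | 2 | 2 | 3 | 3 | 3 | 3 | 4
  R[5]: 1 | 1 | 1 | 2 | 3 | 3 | 3 | 4 | 4 | 4 | 4 | 5
  R[6]: 1 | 1 | 1 | 2 | 3 | 4 | 4 | 5 | 5 | 5 | 5 | 6
  R[7]: 1 | 1 | 1 | 2 | 3 | 4 | 4 | 5 | 5 | 6 | 6 | 7
  R[8]: 1 | 1 | 2 | 3 | 4 | 5 | 5 | 6 | 6 | 7 | 7 | 8
  R[9]: 1 | 2 | 3 | 4 | 5 | 6 | 6 | 7 | 7 | 8 | 8 | 9
  R[10]: 1 | 2 | 3 | 4 | 5 | 6 | 6 | 7 | 8 | 9 | 9 | 10
  R[11]: 1 | 2 | 3 | 4 | 5 | 6 | 6 | 7 | 8 | 9 | 10 | 11
  R[12]: 1 | 2 | 3 | 4 | 5 | 6 | 7 | 8 | 9 | 10 | 11 | 12

the unique w with this rank table is (8, 12, 1, 4, 5, 6, 10, 3, 2, 9, 11, 7).

D(w) has 30 cells with 7 SE-corners; essential set:

[(2, 7, 0), (2, 11, 1), (7, 3, 1), (7, 7, 4), (7, 9, 5), (8, 2, 1), (11, 7, 6)]


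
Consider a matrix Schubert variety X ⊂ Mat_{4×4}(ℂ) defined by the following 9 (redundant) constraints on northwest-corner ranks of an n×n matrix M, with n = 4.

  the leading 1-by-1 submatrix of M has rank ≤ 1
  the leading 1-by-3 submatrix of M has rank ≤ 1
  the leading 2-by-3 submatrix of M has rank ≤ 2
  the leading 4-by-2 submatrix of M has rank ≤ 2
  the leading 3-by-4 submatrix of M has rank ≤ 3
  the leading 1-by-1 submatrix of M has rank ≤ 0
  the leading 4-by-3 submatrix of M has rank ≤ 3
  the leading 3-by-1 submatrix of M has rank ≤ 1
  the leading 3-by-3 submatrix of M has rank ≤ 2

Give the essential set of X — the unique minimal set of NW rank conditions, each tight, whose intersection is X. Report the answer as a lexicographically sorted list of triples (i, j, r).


Reconstructing r_w from the 9 given conditions:

  R[1]: 0 1 1 1
  R[2]: 1 2 2 2
  R[3]: 1 2 2 3
  R[4]: 1 2 3 4

reading off 1-entries of Δ²R: w = (2, 1, 4, 3).

Fulton essential set (2 of the 2 Rothe cells):

[(1, 1, 0), (3, 3, 2)]


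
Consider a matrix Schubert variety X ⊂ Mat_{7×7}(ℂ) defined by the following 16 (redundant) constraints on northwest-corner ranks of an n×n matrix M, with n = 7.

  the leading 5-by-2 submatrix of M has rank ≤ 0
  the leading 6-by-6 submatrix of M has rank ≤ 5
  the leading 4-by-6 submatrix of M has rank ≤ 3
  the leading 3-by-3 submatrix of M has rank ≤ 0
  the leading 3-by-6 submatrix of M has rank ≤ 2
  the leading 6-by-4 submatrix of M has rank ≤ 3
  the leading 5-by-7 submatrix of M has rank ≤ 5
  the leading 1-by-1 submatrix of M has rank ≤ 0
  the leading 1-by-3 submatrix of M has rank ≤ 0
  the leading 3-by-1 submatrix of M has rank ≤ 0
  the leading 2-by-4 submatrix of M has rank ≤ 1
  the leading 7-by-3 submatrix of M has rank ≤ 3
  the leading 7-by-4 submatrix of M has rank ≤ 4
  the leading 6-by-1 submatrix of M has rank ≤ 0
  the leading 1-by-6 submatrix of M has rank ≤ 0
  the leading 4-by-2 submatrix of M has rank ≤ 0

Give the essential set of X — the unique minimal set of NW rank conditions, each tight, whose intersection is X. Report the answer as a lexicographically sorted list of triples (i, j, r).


The tightest implied rank at each (i,j), from the 16 conditions:

  i=1: 0 | 0 | 0 | 0 | 0 | 0 | 1
  i=2: 0 | 0 | 0 | 1 | 1 | 1 | 2
  i=3: 0 | 0 | 0 | 1 | 2 | 2 | 3
  i=4: 0 | 0 | 1 | 2 | 3 | 3 | 4
  i=5: 0 | 0 | 1 | 2 | 3 | 4 | 5
  i=6: 0 | 1 | 2 | 3 | 4 | 5 | 6
  i=7: 1 | 2 | 3 | 4 | 5 | 6 | 7

reading off 1-entries of Δ²R: w = (7, 4, 5, 3, 6, 2, 1).

|D(w)|=17, |Ess(w)|=4:

[(1, 6, 0), (3, 3, 0), (5, 2, 0), (6, 1, 0)]


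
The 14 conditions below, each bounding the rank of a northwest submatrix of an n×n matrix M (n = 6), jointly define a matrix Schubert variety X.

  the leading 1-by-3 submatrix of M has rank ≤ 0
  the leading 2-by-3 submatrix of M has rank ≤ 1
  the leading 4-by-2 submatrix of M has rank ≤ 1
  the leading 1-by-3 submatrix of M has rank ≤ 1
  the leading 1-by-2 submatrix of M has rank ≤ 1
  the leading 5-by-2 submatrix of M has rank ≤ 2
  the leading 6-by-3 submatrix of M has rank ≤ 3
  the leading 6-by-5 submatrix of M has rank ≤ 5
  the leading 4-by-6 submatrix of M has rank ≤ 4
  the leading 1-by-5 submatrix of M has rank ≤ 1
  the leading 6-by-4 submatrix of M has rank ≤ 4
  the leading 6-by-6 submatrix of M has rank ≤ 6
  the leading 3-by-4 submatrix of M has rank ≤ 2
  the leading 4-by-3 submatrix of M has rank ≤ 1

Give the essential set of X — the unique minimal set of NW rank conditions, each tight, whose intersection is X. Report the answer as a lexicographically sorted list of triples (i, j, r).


Rank table r_w(6×6) implied by the 14 constraints:

  0 0 0 1 1 1
  1 1 1 2 2 2
  1 1 1 2 3 3
  1 1 1 2 3 4
  1 2 2 3 4 5
  1 2 3 4 5 6

reading off 1-entries of Δ²R: w = (4, 1, 5, 6, 2, 3).

Rothe diagram D(w) (7 cells), 2 SE-corners (essential conditions):

[(1, 3, 0), (4, 3, 1)]


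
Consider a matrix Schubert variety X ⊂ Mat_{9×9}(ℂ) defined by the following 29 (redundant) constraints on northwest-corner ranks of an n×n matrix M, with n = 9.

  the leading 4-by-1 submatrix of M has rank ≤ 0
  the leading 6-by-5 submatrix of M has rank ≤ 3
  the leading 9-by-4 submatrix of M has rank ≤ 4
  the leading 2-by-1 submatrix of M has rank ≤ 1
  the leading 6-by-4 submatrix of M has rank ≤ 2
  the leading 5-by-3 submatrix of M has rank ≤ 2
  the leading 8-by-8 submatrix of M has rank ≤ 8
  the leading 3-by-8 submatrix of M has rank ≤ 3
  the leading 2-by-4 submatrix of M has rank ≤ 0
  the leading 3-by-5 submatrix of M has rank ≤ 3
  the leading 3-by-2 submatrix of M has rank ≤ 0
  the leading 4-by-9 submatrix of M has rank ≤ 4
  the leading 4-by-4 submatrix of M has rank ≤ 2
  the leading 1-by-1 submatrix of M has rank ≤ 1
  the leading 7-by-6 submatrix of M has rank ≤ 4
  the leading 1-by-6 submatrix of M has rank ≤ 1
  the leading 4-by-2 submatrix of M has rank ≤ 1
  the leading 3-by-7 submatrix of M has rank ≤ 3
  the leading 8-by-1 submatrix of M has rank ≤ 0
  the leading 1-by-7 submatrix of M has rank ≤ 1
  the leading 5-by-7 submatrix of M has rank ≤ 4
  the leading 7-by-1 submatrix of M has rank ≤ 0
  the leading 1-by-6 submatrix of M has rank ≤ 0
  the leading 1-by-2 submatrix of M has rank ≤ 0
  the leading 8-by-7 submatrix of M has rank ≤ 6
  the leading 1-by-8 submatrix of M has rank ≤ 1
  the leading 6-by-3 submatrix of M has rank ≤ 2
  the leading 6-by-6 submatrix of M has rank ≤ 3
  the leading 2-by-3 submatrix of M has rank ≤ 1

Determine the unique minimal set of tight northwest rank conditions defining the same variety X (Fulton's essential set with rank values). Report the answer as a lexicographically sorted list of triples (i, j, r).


Recovering R(i,j) via the rank-extension bound from the 29 conditions:

  i=1: 0 | 0 | 0 | 0 | 0 | 0 | 1 | 1 | 1
  i=2: 0 | 0 | 0 | 0 | 1 | 1 | 2 | 2 | 2
  i=3: 0 | 0 | 1 | 1 | 2 | 2 | 3 | 3 | 3
  i=4: 0 | 1 | 2 | 2 | 3 | 3 | 4 | 4 | 4
  i=5: 0 | 1 | 2 | 2 | 3 | 3 | 4 | 5 | 5
  i=6: 0 | 1 | 2 | 2 | 3 | 3 | 4 | 5 | 6
  i=7: 0 | 1 | 2 | 3 | 4 | 4 | 5 | 6 | 7
  i=8: 0 | 1 | 2 | 3 | 4 | 5 | 6 | 7 | 8
  i=9: 1 | 2 | 3 | 4 | 5 | 6 | 7 | 8 | 9

so w = (7, 5, 3, 2, 8, 9, 4, 6, 1).

6 SE-corners of the 21-cell Rothe diagram give Ess(w):

[(1, 6, 0), (2, 4, 0), (3, 2, 0), (6, 4, 2), (6, 6, 3), (8, 1, 0)]


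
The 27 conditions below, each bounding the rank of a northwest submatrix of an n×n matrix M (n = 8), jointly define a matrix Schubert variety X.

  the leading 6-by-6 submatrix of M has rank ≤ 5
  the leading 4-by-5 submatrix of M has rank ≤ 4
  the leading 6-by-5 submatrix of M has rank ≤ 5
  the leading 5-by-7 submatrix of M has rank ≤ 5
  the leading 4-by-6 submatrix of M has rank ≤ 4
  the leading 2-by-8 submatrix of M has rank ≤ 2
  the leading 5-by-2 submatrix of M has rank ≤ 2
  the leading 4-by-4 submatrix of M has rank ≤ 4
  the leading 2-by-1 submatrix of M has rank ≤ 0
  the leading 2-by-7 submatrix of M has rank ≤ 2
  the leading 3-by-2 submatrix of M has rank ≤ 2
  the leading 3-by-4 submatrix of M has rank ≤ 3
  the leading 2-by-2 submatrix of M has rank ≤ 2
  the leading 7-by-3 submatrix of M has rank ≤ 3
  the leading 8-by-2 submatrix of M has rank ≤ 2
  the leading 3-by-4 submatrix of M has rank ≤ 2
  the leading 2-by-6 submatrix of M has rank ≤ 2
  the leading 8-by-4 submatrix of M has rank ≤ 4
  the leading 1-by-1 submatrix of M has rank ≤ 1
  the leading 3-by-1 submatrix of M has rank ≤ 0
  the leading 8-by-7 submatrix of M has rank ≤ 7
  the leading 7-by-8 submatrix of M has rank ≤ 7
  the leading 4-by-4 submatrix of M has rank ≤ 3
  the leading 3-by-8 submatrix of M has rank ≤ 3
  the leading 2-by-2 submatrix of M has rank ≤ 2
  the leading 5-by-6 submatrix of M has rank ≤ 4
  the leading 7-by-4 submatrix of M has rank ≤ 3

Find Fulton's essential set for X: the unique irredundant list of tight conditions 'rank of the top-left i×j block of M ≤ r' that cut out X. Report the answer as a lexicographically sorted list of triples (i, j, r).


Reconstructing r_w from the 27 given conditions:

  0, 1, 1, 1, 1, 1, 1, 1
  0, 1, 2, 2, 2, 2, 2, 2
  0, 1, 2, 2, 3, 3, 3, 3
  1, 2, 3, 3, 4, 4, 4, 4
  1, 2, 3, 3, 4, 4, 5, 5
  1, 2, 3, 3, 4, 5, 6, 6
  1, 2, 3, 3, 4, 5, 6, 7
  1, 2, 3, 4, 5, 6, 7, 8

giving w = (2, 3, 5, 1, 7, 6, 8, 4) via Δ²R.

4 SE-corners of the 8-cell Rothe diagram give Ess(w):

[(3, 1, 0), (3, 4, 2), (5, 6, 4), (7, 4, 3)]


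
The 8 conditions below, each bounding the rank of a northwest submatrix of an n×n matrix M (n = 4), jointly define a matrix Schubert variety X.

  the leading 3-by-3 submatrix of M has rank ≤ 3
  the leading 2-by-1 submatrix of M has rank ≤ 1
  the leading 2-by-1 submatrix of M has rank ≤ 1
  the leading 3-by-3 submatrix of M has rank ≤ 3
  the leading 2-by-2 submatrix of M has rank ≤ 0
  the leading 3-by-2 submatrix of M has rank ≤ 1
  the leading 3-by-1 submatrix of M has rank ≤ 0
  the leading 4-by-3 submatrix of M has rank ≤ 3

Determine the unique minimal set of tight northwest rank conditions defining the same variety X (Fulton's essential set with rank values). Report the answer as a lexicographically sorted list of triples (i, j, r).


Recovering R(i,j) via the rank-extension bound from the 8 conditions:

  R[1]: 0, 0, 1, 1
  R[2]: 0, 0, 1, 2
  R[3]: 0, 1, 2, 3
  R[4]: 1, 2, 3, 4

so w = (3, 4, 2, 1).

D(w) has 5 cells with 2 SE-corners; essential set:

[(2, 2, 0), (3, 1, 0)]


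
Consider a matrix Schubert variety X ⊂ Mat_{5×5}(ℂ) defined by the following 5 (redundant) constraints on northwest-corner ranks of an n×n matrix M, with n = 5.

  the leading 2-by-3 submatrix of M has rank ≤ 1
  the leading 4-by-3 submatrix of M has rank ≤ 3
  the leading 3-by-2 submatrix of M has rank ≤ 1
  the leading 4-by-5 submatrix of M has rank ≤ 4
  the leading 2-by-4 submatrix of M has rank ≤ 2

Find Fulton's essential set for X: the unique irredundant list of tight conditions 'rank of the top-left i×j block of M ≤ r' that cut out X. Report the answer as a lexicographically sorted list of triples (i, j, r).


Propagating the 5 rank bounds to every northwest block:

  R[1]: 1 | 1 | 1 | 1 | 1
  R[2]: 1 | 1 | 1 | 2 | 2
  R[3]: 1 | 1 | 2 | 3 | 3
  R[4]: 1 | 2 | 3 | 4 | 4
  R[5]: 1 | 2 | 3 | 4 | 5

reading off 1-entries of Δ²R: w = (1, 4, 3, 2, 5).

2 SE-corners of the 3-cell Rothe diagram give Ess(w):

[(2, 3, 1), (3, 2, 1)]


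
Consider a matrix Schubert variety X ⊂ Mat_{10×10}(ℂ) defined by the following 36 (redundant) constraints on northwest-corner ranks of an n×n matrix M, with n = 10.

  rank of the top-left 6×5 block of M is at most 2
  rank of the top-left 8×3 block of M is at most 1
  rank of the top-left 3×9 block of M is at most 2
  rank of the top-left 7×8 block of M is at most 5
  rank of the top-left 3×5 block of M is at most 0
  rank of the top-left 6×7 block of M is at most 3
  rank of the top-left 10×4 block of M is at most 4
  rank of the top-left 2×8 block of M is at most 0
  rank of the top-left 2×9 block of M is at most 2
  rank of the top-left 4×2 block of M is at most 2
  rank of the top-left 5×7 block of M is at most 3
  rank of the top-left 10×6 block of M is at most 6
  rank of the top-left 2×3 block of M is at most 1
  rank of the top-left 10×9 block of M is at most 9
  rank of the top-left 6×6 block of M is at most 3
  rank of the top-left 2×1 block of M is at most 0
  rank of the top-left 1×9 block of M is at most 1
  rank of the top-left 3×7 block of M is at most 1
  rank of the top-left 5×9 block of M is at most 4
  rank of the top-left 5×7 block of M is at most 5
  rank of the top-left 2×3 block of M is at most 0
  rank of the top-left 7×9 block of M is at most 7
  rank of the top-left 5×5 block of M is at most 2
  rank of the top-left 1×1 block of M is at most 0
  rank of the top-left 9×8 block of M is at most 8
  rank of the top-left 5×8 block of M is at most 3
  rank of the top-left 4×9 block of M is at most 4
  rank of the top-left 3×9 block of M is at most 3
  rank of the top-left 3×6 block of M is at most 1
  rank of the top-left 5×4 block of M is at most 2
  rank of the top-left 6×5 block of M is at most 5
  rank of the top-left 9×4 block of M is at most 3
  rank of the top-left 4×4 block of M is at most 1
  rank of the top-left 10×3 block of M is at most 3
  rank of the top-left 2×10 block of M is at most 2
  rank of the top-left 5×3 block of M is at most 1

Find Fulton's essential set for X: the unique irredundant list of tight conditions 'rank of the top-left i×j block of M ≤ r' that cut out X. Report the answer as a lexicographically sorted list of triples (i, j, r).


The tightest implied rank at each (i,j), from the 36 conditions:

  0 | 0 | 0 | 0 | 0 | 0 | 0 | 0 | 1 | 1
  0 | 0 | 0 | 0 | 0 | 0 | 0 | 0 | 1 | 2
  0 | 0 | 0 | 0 | 0 | 1 | 1 | 1 | 2 | 3
  1 | 1 | 1 | 1 | 1 | 2 | 2 | 2 | 3 | 4
  1 | 1 | 1 | 2 | 2 | 3 | 3 | 3 | 4 | 5
  1 | 1 | 1 | 2 | 2 | 3 | 3 | 4 | 5 | 6
  1 | 1 | 1 | 2 | 3 | 4 | 4 | 5 | 6 | 7
  1 | 1 | 1 | 2 | 3 | 4 | 5 | 6 | 7 | 8
  1 | 2 | 2 | 3 | 4 | 5 | 6 | 7 | 8 | 9
  1 | 2 | 3 | 4 | 5 | 6 | 7 | 8 | 9 | 10

the unique w with this rank table is (9, 10, 6, 1, 4, 8, 5, 7, 2, 3).

5 SE-corners of the 31-cell Rothe diagram give Ess(w):

[(2, 8, 0), (3, 5, 0), (6, 5, 2), (6, 7, 3), (8, 3, 1)]


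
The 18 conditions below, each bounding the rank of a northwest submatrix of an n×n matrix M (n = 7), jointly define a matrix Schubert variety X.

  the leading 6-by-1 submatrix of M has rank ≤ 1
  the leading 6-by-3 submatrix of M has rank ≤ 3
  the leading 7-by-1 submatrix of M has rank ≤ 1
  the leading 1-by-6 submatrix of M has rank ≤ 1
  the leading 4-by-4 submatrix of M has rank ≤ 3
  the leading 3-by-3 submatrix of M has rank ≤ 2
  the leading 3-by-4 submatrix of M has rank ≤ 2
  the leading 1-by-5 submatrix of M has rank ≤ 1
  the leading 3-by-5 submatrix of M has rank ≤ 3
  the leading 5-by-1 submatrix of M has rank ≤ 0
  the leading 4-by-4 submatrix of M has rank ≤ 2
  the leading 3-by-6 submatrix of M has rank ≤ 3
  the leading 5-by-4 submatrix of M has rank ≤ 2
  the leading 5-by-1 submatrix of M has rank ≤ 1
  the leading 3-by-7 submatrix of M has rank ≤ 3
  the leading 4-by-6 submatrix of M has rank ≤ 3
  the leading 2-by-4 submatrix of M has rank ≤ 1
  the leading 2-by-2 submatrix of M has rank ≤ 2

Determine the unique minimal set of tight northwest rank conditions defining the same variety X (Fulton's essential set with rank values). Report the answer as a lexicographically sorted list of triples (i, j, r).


Reconstructing r_w from the 18 given conditions:

  R[1]: 0 | 1 | 1 | 1 | 1 | 1 | 1
  R[2]: 0 | 1 | 1 | 1 | 2 | 2 | 2
  R[3]: 0 | 1 | 2 | 2 | 3 | 3 | 3
  R[4]: 0 | 1 | 2 | 2 | 3 | 3 | 4
  R[5]: 0 | 1 | 2 | 2 | 3 | 4 | 5
  R[6]: 1 | 2 | 3 | 3 | 4 | 5 | 6
  R[7]: 1 | 2 | 3 | 4 | 5 | 6 | 7

reading off 1-entries of Δ²R: w = (2, 5, 3, 7, 6, 1, 4).

4 SE-corners of the 10-cell Rothe diagram give Ess(w):

[(2, 4, 1), (4, 6, 3), (5, 1, 0), (5, 4, 2)]


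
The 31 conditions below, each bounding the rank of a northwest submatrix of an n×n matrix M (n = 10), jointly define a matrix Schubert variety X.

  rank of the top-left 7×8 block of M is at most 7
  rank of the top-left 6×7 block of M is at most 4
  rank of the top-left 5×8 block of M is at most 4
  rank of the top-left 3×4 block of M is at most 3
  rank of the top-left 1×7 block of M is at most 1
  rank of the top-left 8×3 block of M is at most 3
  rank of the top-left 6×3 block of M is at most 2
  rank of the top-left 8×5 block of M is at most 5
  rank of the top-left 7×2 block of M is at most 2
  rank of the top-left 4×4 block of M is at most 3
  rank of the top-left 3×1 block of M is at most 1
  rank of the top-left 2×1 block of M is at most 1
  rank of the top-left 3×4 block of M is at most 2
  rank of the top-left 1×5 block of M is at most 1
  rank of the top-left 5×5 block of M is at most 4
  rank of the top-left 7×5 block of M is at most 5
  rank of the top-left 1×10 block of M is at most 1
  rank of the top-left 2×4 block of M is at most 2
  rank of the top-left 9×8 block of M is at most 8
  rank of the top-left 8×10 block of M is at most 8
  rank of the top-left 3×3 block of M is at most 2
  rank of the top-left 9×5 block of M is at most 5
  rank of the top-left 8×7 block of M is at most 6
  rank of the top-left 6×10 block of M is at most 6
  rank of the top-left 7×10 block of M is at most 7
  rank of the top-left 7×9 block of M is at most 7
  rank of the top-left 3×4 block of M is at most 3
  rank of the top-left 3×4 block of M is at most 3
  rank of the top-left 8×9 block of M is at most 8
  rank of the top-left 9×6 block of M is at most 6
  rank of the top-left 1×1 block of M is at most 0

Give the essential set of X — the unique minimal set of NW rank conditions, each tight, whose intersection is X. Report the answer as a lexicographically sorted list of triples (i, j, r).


Recovering R(i,j) via the rank-extension bound from the 31 conditions:

  row 1: 0 | 1 | 1 | 1 | 1 | 1 | 1 | 1 | 1 | 1
  row 2: 1 | 2 | 2 | 2 | 2 | 2 | 2 | 2 | 2 | 2
  row 3: 1 | 2 | 2 | 2 | 3 | 3 | 3 | 3 | 3 | 3
  row 4: 1 | 2 | 2 | 3 | 4 | 4 | 4 | 4 | 4 | 4
  row 5: 1 | 2 | 2 | 3 | 4 | 4 | 4 | 4 | 5 | 5
  row 6: 1 | 2 | 2 | 3 | 4 | 4 | 4 | 5 | 6 | 6
  row 7: 1 | 2 | 3 | 4 | 5 | 5 | 5 | 6 | 7 | 7
  row 8: 1 | 2 | 3 | 4 | 5 | 6 | 6 | 7 | 8 | 8
  row 9: 1 | 2 | 3 | 4 | 5 | 6 | 7 | 8 | 9 | 9
  row 10: 1 | 2 | 3 | 4 | 5 | 6 | 7 | 8 | 9 | 10

reading off 1-entries of Δ²R: w = (2, 1, 5, 4, 9, 8, 3, 6, 7, 10).

|D(w)|=11, |Ess(w)|=5:

[(1, 1, 0), (3, 4, 2), (5, 8, 4), (6, 3, 2), (6, 7, 4)]


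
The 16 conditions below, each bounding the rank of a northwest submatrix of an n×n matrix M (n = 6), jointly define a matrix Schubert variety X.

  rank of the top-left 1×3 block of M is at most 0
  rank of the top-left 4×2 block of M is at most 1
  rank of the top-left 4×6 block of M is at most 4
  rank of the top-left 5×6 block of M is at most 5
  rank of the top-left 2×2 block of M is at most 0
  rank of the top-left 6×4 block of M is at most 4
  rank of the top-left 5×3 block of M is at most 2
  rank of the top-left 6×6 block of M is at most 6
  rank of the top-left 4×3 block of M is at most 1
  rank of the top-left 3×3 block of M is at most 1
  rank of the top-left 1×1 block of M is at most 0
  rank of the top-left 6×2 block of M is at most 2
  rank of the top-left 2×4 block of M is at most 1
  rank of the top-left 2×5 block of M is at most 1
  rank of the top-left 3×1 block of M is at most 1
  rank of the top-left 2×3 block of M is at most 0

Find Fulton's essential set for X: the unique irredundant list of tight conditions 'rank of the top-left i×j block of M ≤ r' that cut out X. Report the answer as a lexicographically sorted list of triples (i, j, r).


Reconstructing r_w from the 16 given conditions:

  row 1: 0 0 0 1 1 1
  row 2: 0 0 0 1 1 2
  row 3: 1 1 1 2 2 3
  row 4: 1 1 1 2 3 4
  row 5: 1 2 2 3 4 5
  row 6: 1 2 3 4 5 6

hence w(1..6) = (4, 6, 1, 5, 2, 3).

D(w) has 9 cells with 3 SE-corners; essential set:

[(2, 3, 0), (2, 5, 1), (4, 3, 1)]


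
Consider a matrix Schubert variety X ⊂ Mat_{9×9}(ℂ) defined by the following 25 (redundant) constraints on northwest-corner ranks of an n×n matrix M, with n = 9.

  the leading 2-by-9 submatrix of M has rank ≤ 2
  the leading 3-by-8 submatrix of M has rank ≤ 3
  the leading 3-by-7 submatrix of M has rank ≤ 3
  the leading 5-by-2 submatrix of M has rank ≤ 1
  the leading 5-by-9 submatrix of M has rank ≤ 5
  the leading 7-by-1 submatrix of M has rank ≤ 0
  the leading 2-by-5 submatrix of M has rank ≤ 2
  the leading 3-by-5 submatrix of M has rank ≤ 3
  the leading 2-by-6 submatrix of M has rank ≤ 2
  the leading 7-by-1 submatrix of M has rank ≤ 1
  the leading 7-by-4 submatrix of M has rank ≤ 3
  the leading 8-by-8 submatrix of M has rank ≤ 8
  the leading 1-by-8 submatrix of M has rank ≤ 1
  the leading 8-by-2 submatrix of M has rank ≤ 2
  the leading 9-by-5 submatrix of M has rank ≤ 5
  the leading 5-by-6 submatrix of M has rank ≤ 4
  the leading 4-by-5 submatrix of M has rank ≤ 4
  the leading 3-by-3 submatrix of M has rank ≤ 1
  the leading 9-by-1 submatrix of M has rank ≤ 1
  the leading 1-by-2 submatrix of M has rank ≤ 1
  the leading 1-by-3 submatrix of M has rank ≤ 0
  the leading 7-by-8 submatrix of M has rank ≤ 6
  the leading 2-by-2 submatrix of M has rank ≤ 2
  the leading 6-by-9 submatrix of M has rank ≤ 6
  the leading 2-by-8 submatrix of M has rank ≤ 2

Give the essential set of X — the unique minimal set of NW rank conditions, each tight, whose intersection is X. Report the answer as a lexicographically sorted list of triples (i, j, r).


Propagating the 25 rank bounds to every northwest block:

  0 | 0 | 0 | 1 | 1 | 1 | 1 | 1 | 1
  0 | 1 | 1 | 2 | 2 | 2 | 2 | 2 | 2
  0 | 1 | 1 | 2 | 3 | 3 | 3 | 3 | 3
  0 | 1 | 2 | 3 | 4 | 4 | 4 | 4 | 4
  0 | 1 | 2 | 3 | 4 | 4 | 5 | 5 | 5
  0 | 1 | 2 | 3 | 4 | 5 | 6 | 6 | 6
  0 | 1 | 2 | 3 | 4 | 5 | 6 | 6 | 7
  1 | 2 | 3 | 4 | 5 | 6 | 7 | 7 | 8
  1 | 2 | 3 | 4 | 5 | 6 | 7 | 8 | 9

second differences of R give the permutation w = (4, 2, 5, 3, 7, 6, 9, 1, 8).

5 SE-corners of the 12-cell Rothe diagram give Ess(w):

[(1, 3, 0), (3, 3, 1), (5, 6, 4), (7, 1, 0), (7, 8, 6)]


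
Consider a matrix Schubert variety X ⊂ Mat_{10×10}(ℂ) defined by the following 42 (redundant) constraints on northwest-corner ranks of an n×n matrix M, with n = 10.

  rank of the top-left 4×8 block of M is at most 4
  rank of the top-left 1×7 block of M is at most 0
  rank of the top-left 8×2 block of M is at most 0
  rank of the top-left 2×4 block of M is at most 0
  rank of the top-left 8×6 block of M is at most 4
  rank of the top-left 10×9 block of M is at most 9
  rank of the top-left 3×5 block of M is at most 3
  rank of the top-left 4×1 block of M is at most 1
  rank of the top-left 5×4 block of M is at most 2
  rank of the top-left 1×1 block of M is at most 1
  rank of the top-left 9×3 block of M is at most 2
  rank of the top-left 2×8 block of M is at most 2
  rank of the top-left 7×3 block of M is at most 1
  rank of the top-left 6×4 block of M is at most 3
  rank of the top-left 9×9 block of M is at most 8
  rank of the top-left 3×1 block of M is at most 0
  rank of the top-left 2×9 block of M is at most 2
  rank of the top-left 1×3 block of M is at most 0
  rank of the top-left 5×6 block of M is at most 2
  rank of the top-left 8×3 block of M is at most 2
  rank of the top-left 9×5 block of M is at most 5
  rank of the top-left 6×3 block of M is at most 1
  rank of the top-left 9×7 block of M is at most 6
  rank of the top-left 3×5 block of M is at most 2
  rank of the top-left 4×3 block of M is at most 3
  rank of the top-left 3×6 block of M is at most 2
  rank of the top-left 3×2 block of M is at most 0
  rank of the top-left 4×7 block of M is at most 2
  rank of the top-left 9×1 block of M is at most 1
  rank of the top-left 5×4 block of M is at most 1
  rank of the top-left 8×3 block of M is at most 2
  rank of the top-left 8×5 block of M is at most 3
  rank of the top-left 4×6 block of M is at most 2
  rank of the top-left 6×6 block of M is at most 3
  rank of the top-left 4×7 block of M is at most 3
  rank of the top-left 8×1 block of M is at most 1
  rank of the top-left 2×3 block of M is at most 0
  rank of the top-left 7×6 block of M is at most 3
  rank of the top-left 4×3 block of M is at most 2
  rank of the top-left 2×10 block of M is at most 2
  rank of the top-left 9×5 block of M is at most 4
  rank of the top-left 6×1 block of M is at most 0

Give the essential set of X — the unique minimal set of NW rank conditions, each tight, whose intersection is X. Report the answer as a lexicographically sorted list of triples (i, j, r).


The tightest implied rank at each (i,j), from the 42 conditions:

  0 0 0 0 0 0 0 1 1 1
  0 0 0 0 1 1 1 2 2 2
  0 0 1 1 2 2 2 3 3 3
  0 0 1 1 2 2 2 3 4 4
  0 0 1 1 2 2 3 4 5 5
  0 0 1 2 3 3 4 5 6 6
  0 0 1 2 3 3 4 5 6 7
  0 0 1 2 3 4 5 6 7 8
  1 1 2 3 4 5 6 7 8 9
  1 2 3 4 5 6 7 8 9 10

second differences of R give the permutation w = (8, 5, 3, 9, 7, 4, 10, 6, 1, 2).

Fulton essential set (7 of the 29 Rothe cells):

[(1, 7, 0), (2, 4, 0), (4, 7, 2), (5, 4, 1), (5, 6, 2), (7, 6, 3), (8, 2, 0)]


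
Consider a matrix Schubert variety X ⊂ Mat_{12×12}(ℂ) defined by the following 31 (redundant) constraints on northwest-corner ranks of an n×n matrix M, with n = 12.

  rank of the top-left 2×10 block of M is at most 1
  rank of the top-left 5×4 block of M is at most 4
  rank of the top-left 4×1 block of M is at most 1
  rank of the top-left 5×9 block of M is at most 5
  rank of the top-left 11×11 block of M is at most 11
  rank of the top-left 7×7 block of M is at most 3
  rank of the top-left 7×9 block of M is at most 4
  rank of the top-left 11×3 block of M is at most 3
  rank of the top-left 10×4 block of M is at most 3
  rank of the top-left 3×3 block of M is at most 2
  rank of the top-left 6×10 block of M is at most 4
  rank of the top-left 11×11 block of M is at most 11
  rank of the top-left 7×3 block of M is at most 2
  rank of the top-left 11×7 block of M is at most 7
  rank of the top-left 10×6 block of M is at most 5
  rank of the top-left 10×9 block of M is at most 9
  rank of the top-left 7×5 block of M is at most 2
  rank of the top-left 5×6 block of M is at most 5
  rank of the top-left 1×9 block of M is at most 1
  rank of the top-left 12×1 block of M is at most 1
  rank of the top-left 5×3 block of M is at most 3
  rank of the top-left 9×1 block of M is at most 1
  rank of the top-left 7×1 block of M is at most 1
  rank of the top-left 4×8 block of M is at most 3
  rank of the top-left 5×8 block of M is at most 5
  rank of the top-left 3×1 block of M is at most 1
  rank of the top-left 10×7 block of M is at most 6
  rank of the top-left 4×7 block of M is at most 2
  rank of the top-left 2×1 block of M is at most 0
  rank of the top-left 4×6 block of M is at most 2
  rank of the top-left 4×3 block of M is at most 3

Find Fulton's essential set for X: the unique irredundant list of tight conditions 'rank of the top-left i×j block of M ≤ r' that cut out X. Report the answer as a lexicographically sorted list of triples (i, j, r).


Computing R[i][j] = min implied NW-rank bound (n=12, 31 conditions):

  0, 1, 1, 1, 1, 1, 1, 1, 1, 1, 1, 1
  0, 1, 1, 1, 1, 1, 1, 1, 1, 1, 2, 2
  1, 2, 2, 2, 2, 2, 2, 2, 2, 2, 3, 3
  1, 2, 2, 2, 2, 2, 2, 3, 3, 3, 4, 4
  1, 2, 2, 2, 2, 3, 3, 4, 4, 4, 5, 5
  1, 2, 2, 2, 2, 3, 3, 4, 4, 4, 5, 6
  1, 2, 2, 2, 2, 3, 3, 4, 4, 5, 6, 7
  1, 2, 3, 3, 3, 4, 4, 5, 5, 6, 7, 8
  1, 2, 3, 3, 4, 5, 5, 6, 6, 7, 8, 9
  1, 2, 3, 3, 4, 5, 6, 7, 7, 8, 9, 10
  1, 2, 3, 4, 5, 6, 7, 8, 8, 9, 10, 11
  1, 2, 3, 4, 5, 6, 7, 8, 9, 10, 11, 12

reading off 1-entries of Δ²R: w = (2, 11, 1, 8, 6, 12, 10, 3, 5, 7, 4, 9).

ℓ(w)=31; the 8 essential cells (i,j,r):

[(2, 1, 0), (2, 10, 1), (4, 7, 2), (6, 10, 4), (7, 5, 2), (7, 7, 3), (7, 9, 4), (10, 4, 3)]


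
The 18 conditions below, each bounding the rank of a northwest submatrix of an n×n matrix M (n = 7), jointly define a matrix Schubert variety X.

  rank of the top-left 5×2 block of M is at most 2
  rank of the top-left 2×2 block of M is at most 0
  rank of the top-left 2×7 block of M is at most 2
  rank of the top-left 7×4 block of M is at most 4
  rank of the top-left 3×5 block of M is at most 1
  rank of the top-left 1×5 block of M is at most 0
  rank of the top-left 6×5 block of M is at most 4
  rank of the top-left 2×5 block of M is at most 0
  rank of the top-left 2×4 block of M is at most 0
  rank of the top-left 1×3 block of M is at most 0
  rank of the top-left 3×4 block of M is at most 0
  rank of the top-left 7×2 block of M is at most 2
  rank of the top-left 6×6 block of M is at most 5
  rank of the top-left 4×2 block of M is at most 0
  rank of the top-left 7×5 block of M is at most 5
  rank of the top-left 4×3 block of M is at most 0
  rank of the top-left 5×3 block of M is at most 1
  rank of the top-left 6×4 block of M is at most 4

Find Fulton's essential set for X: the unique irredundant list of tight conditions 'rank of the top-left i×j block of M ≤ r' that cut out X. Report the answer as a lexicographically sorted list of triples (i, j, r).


Reconstructing r_w from the 18 given conditions:

  row 1: 0 0 0 0 0 1 1
  row 2: 0 0 0 0 0 1 2
  row 3: 0 0 0 0 1 2 3
  row 4: 0 0 0 1 2 3 4
  row 5: 1 1 1 2 3 4 5
  row 6: 1 2 2 3 4 5 6
  row 7: 1 2 3 4 5 6 7

so w = (6, 7, 5, 4, 1, 2, 3).

3 SE-corners of the 17-cell Rothe diagram give Ess(w):

[(2, 5, 0), (3, 4, 0), (4, 3, 0)]


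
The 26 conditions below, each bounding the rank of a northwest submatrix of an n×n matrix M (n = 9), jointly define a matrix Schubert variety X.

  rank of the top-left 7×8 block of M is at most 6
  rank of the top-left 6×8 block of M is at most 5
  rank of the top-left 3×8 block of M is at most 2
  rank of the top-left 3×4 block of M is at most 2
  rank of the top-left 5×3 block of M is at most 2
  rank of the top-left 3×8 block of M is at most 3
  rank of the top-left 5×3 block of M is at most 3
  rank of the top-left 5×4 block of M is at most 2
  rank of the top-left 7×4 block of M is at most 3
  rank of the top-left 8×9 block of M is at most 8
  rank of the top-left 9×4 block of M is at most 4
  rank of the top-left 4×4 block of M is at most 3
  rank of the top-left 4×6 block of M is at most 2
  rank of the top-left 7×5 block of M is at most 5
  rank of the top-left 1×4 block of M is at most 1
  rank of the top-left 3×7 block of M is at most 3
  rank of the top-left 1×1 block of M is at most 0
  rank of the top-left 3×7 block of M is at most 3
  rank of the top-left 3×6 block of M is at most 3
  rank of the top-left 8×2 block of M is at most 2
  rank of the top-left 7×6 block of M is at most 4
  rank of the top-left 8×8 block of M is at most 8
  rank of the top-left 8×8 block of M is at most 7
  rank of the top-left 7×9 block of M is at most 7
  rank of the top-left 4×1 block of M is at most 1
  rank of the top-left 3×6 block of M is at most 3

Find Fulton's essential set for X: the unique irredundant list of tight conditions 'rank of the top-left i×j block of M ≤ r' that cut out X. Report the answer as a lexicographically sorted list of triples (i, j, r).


The tightest implied rank at each (i,j), from the 26 conditions:

  i=1: 0 | 1 | 1 | 1 | 1 | 1 | 1 | 1 | 1
  i=2: 1 | 2 | 2 | 2 | 2 | 2 | 2 | 2 | 2
  i=3: 1 | 2 | 2 | 2 | 2 | 2 | 2 | 2 | 3
  i=4: 1 | 2 | 2 | 2 | 2 | 2 | 3 | 3 | 4
  i=5: 1 | 2 | 2 | 2 | 3 | 3 | 4 | 4 | 5
  i=6: 1 | 2 | 3 | 3 | 4 | 4 | 5 | 5 | 6
  i=7: 1 | 2 | 3 | 3 | 4 | 4 | 5 | 6 | 7
  i=8: 1 | 2 | 3 | 4 | 5 | 5 | 6 | 7 | 8
  i=9: 1 | 2 | 3 | 4 | 5 | 6 | 7 | 8 | 9

the unique w with this rank table is (2, 1, 9, 7, 5, 3, 8, 4, 6).

Fulton essential set (6 of the 15 Rothe cells):

[(1, 1, 0), (3, 8, 2), (4, 6, 2), (5, 4, 2), (7, 4, 3), (7, 6, 4)]


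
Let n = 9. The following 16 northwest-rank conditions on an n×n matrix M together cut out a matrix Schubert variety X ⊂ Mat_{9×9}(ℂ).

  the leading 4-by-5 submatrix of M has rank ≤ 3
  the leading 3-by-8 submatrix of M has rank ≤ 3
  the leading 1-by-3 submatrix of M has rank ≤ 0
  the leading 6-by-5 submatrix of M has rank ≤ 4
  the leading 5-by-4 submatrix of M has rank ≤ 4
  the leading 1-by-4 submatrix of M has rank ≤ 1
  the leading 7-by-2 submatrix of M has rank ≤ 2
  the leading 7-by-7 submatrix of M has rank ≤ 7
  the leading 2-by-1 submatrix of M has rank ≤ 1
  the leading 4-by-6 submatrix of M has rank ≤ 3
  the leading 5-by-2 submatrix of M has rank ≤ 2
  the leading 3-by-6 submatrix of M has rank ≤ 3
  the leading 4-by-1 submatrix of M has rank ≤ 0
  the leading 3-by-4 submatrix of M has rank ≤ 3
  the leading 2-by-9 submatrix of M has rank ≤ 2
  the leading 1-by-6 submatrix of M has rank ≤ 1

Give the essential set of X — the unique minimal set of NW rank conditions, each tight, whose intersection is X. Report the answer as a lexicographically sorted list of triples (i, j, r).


The tightest implied rank at each (i,j), from the 16 conditions:

  R[1]: 0, 0, 0, 1, 1, 1, 1, 1, 1
  R[2]: 0, 1, 1, 2, 2, 2, 2, 2, 2
  R[3]: 0, 1, 2, 3, 3, 3, 3, 3, 3
  R[4]: 0, 1, 2, 3, 3, 3, 4, 4, 4
  R[5]: 1, 2, 3, 4, 4, 4, 5, 5, 5
  R[6]: 1, 2, 3, 4, 4, 5, 6, 6, 6
  R[7]: 1, 2, 3, 4, 5, 6, 7, 7, 7
  R[8]: 1, 2, 3, 4, 5, 6, 7, 8, 8
  R[9]: 1, 2, 3, 4, 5, 6, 7, 8, 9

so w = (4, 2, 3, 7, 1, 6, 5, 8, 9).

ℓ(w)=9; the 4 essential cells (i,j,r):

[(1, 3, 0), (4, 1, 0), (4, 6, 3), (6, 5, 4)]


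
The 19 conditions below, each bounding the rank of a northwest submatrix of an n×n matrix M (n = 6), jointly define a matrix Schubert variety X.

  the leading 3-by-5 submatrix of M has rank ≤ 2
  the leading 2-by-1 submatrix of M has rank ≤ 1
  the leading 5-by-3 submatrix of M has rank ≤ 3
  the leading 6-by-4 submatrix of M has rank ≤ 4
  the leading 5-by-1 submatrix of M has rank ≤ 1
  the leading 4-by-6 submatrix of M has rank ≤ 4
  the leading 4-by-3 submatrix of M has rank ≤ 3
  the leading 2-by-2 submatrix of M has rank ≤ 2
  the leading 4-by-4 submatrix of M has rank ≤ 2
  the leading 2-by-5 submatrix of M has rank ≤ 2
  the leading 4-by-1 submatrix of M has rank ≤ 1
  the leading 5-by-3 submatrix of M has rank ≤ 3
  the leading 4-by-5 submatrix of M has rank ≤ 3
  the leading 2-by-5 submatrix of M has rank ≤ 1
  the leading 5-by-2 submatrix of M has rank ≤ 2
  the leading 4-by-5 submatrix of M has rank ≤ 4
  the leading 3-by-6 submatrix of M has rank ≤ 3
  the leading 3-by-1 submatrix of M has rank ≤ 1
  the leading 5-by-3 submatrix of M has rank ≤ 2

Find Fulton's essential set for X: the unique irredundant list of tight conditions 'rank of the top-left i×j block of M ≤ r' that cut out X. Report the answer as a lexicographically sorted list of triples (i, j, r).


Rank table r_w(6×6) implied by the 19 constraints:

  R[1]: 1 | 1 | 1 | 1 | 1 | 1
  R[2]: 1 | 1 | 1 | 1 | 1 | 2
  R[3]: 1 | 2 | 2 | 2 | 2 | 3
  R[4]: 1 | 2 | 2 | 2 | 3 | 4
  R[5]: 1 | 2 | 2 | 3 | 4 | 5
  R[6]: 1 | 2 | 3 | 4 | 5 | 6

second differences of R give the permutation w = (1, 6, 2, 5, 4, 3).

Fulton essential set (3 of the 7 Rothe cells):

[(2, 5, 1), (4, 4, 2), (5, 3, 2)]
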